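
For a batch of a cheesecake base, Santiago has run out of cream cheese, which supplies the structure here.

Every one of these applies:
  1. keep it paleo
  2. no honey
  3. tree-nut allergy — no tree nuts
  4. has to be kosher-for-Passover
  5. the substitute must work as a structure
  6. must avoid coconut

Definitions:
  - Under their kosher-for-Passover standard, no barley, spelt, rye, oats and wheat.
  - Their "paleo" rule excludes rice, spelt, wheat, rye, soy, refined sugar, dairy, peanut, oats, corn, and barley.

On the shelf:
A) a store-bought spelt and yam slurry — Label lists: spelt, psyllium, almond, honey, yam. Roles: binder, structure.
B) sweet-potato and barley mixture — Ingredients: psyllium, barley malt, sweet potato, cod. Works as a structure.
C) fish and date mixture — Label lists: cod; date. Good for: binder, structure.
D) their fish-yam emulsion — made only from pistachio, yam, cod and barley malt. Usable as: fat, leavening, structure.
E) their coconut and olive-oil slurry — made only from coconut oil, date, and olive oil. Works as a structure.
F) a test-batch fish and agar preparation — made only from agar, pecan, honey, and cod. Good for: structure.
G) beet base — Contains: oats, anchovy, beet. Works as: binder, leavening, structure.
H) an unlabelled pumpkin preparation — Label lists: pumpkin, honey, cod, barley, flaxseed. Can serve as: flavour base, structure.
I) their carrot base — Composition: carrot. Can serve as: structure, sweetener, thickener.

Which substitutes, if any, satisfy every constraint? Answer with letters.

C, I

A: has spelt, so not kosher-for-Passover; has spelt, so not paleo (and 2 more) — out
B: has barley malt, so not kosher-for-Passover; has barley malt, so not paleo — out
C: only cod and date; none excluded — OK
D: has barley malt, so not kosher-for-Passover; has barley malt, so not paleo (and 1 more) — out
E: has coconut oil, so not coconut-free — out
F: has pecan, so not tree-nut-free; has honey, so not honey-free — no
G: has oats, so not kosher-for-Passover; has oats, so not paleo — out
H: has barley, so not kosher-for-Passover; has barley, so not paleo (and 1 more) — reject
I: only carrot; none excluded — valid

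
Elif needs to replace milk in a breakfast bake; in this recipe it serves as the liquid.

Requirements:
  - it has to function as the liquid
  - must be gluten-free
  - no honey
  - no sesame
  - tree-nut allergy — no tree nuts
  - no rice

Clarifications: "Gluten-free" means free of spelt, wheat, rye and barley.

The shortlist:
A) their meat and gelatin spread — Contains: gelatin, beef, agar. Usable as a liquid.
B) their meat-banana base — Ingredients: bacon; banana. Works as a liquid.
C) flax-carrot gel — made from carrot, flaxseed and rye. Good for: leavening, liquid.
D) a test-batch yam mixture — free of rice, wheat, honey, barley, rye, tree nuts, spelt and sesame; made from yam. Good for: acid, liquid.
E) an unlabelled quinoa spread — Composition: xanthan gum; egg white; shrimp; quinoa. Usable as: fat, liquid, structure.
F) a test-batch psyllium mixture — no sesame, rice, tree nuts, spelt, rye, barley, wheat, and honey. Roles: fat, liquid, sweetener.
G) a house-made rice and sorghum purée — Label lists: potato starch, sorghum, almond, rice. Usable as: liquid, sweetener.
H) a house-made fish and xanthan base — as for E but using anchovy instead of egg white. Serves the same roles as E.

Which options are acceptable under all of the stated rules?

A, B, D, E, F, H

A: works as a liquid, no rice, no honey — valid
B: all constraints satisfied — OK
C: has rye, so not gluten-free — reject
D: every rule checks out — valid
E: works as a liquid, no tree nuts, no rice — valid
F: works as a liquid, gluten-free, no rice — valid
G: has rice, so not rice-free; has almond, so not tree-nut-free — reject
H: every rule checks out — OK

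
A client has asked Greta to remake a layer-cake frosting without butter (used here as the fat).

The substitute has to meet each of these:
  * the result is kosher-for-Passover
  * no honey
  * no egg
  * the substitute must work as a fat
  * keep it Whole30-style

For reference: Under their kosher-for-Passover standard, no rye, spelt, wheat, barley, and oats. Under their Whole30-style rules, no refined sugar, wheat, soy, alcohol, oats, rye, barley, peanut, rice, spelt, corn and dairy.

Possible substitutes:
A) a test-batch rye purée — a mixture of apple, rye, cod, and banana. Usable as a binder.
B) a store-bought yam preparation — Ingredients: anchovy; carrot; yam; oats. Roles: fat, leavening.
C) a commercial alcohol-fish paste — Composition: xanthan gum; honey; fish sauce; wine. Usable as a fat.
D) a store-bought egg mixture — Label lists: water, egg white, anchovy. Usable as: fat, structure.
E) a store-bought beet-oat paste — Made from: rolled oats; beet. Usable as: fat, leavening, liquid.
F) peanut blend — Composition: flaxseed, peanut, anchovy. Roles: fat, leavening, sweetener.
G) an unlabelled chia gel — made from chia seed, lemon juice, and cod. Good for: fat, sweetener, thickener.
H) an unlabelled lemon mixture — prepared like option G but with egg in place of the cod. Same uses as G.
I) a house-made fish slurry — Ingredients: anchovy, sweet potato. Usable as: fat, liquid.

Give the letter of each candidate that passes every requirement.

A: not usable as a fat; has rye, so not kosher-for-Passover (and 1 more) — reject
B: has oats, so not kosher-for-Passover; has oats, so not Whole30-style — reject
C: has wine, so not Whole30-style; has honey, so not honey-free — no
D: has egg white, so not egg-free — out
E: has rolled oats, so not kosher-for-Passover; has rolled oats, so not Whole30-style — reject
F: has peanut, so not Whole30-style — no
G: nothing on the exclusion list — OK
H: has egg, so not egg-free — out
I: only anchovy and sweet potato; none excluded — valid

G, I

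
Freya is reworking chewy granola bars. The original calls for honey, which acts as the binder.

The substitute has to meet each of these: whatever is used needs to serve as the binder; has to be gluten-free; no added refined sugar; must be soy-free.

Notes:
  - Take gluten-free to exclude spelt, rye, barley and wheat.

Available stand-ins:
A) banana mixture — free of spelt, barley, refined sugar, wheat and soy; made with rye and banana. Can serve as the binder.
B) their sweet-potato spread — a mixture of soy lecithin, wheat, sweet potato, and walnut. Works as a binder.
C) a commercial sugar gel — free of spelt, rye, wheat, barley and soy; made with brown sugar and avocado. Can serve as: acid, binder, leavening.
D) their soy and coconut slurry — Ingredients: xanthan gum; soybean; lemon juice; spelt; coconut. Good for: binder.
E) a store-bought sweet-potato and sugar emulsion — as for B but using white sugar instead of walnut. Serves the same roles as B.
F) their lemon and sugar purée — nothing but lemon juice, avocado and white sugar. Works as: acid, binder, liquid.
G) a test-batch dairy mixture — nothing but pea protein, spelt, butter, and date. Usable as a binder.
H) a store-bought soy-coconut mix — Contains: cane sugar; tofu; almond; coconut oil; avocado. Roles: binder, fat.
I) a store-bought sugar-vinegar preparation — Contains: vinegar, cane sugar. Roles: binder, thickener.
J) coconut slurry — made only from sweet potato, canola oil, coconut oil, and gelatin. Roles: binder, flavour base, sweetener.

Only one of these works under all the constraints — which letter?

J

A: has rye, so not gluten-free — no
B: has wheat, so not gluten-free; has soy lecithin, so not soy-free — out
C: has brown sugar, so not no-added-sugar — no
D: has spelt, so not gluten-free; has soybean, so not soy-free — no
E: has wheat, so not gluten-free; has soy lecithin, so not soy-free (and 1 more) — out
F: has white sugar, so not no-added-sugar — no
G: has spelt, so not gluten-free — no
H: has tofu, so not soy-free; has cane sugar, so not no-added-sugar — out
I: has cane sugar, so not no-added-sugar — out
J: coconut oil and gelatin etc. — none of it excluded — OK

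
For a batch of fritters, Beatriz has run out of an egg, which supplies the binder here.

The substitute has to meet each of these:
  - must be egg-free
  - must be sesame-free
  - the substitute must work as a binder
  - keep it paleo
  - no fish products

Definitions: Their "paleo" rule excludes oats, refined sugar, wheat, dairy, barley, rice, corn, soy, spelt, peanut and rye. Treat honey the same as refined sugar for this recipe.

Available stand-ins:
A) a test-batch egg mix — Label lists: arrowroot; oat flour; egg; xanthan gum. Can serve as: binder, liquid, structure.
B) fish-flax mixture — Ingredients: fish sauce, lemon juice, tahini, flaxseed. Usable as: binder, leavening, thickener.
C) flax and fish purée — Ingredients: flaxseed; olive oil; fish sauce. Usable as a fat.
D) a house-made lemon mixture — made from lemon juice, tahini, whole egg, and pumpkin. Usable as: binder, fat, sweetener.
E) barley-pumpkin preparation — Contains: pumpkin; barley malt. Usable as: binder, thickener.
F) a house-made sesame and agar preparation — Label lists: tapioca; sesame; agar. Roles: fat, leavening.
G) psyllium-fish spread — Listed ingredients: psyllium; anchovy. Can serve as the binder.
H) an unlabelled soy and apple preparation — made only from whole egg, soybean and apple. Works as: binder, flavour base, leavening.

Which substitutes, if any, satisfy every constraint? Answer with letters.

A: has oat flour, so not paleo; has egg, so not egg-free — reject
B: has tahini, so not sesame-free; has fish sauce, so not fish-free — out
C: not usable as a binder; has fish sauce, so not fish-free — no
D: has tahini, so not sesame-free; has whole egg, so not egg-free — out
E: has barley malt, so not paleo — no
F: not usable as a binder; has sesame, so not sesame-free — no
G: has anchovy, so not fish-free — reject
H: has soybean, so not paleo; has whole egg, so not egg-free — no

none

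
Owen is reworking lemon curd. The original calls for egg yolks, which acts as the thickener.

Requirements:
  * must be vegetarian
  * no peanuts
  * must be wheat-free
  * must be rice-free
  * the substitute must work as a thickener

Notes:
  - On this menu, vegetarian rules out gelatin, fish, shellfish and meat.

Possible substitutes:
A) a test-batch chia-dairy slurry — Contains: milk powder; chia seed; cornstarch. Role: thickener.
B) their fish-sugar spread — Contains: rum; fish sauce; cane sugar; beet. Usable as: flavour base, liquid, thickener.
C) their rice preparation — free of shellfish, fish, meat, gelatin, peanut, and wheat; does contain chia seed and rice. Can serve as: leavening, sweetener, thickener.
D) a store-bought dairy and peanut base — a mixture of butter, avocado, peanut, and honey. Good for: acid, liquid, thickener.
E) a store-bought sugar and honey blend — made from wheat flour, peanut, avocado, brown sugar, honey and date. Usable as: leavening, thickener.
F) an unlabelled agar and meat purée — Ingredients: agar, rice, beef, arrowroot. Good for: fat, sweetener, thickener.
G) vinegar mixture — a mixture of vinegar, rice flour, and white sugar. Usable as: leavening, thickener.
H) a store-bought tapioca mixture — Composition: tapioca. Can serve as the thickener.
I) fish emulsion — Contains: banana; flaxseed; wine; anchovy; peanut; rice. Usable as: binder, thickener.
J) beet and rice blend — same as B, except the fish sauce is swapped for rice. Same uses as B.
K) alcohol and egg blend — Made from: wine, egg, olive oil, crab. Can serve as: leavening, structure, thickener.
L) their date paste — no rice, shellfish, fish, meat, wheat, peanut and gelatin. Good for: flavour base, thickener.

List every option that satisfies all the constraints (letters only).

A: nothing on the exclusion list — valid
B: has fish sauce, so not vegetarian — out
C: has rice, so not rice-free — reject
D: has peanut, so not peanut-free — no
E: has peanut, so not peanut-free; has wheat flour, so not wheat-free — reject
F: has beef, so not vegetarian; has rice, so not rice-free — reject
G: has rice flour, so not rice-free — out
H: no peanut, vegetarian — OK
I: has anchovy, so not vegetarian; has rice, so not rice-free (and 1 more) — out
J: has rice, so not rice-free — out
K: has crab, so not vegetarian — reject
L: works as a thickener, no rice, no wheat — valid

A, H, L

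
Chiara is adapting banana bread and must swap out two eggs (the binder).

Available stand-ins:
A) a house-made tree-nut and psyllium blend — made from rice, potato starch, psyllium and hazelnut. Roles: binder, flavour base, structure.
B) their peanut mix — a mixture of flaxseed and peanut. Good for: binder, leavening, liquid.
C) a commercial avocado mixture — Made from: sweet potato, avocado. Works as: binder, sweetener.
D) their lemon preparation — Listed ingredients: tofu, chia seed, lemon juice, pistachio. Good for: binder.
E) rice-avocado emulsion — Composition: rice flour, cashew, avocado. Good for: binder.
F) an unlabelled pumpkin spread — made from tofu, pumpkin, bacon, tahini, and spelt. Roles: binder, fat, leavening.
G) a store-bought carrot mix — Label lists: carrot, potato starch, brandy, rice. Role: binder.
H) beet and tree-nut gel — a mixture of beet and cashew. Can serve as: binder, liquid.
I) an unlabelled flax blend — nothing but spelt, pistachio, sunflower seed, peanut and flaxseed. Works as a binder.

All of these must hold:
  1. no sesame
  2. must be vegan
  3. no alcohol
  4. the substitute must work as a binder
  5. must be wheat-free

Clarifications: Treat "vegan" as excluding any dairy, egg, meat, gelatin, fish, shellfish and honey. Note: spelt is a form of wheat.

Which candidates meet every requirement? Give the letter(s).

A, B, C, D, E, H

A: rice and hazelnut etc. — none of it excluded — keep
B: only peanut and flaxseed; none excluded — keep
C: wheat-free, no alcohol — keep
D: all constraints satisfied — valid
E: every rule checks out — OK
F: has bacon, so not vegan; has spelt, so not wheat-free (and 1 more) — no
G: has brandy, so not alcohol-free — out
H: only cashew and beet; none excluded — valid
I: has spelt, so not wheat-free — reject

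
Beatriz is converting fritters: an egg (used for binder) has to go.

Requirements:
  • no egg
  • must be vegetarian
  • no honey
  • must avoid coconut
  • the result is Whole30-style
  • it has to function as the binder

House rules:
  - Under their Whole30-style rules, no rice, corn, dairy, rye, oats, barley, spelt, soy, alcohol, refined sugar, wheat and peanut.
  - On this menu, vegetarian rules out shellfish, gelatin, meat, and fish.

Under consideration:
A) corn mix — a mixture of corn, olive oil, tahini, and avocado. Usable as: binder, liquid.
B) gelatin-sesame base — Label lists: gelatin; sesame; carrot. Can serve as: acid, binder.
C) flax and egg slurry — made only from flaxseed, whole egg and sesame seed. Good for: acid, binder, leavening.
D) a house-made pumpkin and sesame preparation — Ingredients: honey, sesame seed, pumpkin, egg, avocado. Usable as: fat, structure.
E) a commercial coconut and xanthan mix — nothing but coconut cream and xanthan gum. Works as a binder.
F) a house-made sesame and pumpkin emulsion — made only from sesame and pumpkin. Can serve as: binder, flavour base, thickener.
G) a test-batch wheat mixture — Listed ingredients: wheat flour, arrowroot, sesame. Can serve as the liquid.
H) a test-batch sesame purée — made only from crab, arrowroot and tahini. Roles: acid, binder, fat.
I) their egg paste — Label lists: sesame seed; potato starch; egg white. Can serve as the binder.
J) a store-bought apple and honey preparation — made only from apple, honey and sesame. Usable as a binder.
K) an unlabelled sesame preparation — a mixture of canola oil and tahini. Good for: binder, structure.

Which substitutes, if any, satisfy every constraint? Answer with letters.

F, K

A: has corn, so not Whole30-style — no
B: has gelatin, so not vegetarian — out
C: has whole egg, so not egg-free — out
D: not usable as a binder; has egg, so not egg-free (and 1 more) — no
E: has coconut cream, so not coconut-free — out
F: only sesame and pumpkin; none excluded — valid
G: not usable as a binder; has wheat flour, so not Whole30-style — out
H: has crab, so not vegetarian — no
I: has egg white, so not egg-free — reject
J: has honey, so not honey-free — out
K: nothing on the exclusion list — keep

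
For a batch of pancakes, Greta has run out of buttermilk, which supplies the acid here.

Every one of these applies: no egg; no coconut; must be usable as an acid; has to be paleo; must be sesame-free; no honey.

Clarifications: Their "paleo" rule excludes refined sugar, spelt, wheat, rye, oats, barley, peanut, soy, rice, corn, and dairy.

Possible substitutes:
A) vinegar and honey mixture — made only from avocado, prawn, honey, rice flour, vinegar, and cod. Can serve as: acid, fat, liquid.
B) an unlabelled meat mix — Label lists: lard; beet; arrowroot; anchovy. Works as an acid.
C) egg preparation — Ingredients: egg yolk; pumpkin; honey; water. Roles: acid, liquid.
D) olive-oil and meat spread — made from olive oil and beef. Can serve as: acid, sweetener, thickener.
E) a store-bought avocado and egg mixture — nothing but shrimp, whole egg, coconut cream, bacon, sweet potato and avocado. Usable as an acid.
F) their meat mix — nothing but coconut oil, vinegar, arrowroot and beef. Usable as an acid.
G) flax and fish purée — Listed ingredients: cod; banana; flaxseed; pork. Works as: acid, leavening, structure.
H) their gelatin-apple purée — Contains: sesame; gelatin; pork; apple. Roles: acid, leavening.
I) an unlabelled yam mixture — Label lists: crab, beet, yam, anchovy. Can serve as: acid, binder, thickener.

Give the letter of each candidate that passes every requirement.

A: has rice flour, so not paleo; has honey, so not honey-free — out
B: anchovy and lard etc. — none of it excluded — keep
C: has honey, so not honey-free; has egg yolk, so not egg-free — reject
D: all constraints satisfied — keep
E: has whole egg, so not egg-free; has coconut cream, so not coconut-free — no
F: has coconut oil, so not coconut-free — reject
G: nothing on the exclusion list — valid
H: has sesame, so not sesame-free — reject
I: anchovy and crab etc. — none of it excluded — OK

B, D, G, I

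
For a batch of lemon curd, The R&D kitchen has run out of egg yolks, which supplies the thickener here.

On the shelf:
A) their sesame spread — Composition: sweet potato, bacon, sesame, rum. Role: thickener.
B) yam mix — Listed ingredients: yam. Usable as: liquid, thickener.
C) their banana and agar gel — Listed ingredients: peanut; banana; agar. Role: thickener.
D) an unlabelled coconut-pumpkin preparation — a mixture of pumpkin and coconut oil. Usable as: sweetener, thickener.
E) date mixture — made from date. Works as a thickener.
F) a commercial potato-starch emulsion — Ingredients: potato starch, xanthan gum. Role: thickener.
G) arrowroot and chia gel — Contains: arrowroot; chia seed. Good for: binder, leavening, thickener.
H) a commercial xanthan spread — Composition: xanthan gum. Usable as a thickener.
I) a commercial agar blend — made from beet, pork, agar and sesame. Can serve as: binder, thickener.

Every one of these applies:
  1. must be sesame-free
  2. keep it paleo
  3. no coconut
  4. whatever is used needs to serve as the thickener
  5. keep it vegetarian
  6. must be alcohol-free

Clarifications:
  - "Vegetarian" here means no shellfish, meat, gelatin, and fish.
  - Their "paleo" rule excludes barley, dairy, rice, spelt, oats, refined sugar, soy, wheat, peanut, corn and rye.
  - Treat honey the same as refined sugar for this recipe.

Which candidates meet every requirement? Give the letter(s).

A: has bacon, so not vegetarian; has sesame, so not sesame-free (and 1 more) — reject
B: works as a thickener, paleo, no coconut — keep
C: has peanut, so not paleo — reject
D: has coconut oil, so not coconut-free — out
E: only date; none excluded — valid
F: only potato starch and xanthan gum; none excluded — keep
G: works as a thickener, no coconut, paleo — OK
H: only xanthan gum; none excluded — OK
I: has pork, so not vegetarian; has sesame, so not sesame-free — out

B, E, F, G, H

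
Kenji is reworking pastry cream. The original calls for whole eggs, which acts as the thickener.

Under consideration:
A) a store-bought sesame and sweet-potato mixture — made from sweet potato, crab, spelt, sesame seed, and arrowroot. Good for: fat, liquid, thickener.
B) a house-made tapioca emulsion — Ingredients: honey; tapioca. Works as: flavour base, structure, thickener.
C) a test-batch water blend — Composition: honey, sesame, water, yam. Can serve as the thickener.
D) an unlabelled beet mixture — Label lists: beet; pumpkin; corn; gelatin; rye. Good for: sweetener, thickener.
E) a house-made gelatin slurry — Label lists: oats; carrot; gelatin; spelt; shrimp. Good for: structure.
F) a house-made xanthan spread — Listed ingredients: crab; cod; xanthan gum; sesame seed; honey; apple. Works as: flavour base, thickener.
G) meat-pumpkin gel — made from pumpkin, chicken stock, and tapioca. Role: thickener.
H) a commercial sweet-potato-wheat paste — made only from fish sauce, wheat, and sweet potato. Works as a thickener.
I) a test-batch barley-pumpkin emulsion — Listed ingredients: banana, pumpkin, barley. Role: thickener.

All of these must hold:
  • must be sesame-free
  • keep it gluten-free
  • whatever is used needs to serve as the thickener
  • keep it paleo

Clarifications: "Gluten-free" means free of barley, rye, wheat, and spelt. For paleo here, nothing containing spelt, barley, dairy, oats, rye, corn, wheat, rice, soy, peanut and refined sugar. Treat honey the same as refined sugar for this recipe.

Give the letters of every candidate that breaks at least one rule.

A, B, C, D, E, F, H, I

A: has spelt, so not gluten-free; has spelt, so not paleo (and 1 more) — no
B: has honey, so not paleo — reject
C: has honey, so not paleo; has sesame, so not sesame-free — no
D: has rye, so not gluten-free; has corn, so not paleo — no
E: not usable as a thickener; has spelt, so not gluten-free (and 1 more) — out
F: has honey, so not paleo; has sesame seed, so not sesame-free — no
G: no sesame, paleo — OK
H: has wheat, so not gluten-free; has wheat, so not paleo — no
I: has barley, so not gluten-free; has barley, so not paleo — reject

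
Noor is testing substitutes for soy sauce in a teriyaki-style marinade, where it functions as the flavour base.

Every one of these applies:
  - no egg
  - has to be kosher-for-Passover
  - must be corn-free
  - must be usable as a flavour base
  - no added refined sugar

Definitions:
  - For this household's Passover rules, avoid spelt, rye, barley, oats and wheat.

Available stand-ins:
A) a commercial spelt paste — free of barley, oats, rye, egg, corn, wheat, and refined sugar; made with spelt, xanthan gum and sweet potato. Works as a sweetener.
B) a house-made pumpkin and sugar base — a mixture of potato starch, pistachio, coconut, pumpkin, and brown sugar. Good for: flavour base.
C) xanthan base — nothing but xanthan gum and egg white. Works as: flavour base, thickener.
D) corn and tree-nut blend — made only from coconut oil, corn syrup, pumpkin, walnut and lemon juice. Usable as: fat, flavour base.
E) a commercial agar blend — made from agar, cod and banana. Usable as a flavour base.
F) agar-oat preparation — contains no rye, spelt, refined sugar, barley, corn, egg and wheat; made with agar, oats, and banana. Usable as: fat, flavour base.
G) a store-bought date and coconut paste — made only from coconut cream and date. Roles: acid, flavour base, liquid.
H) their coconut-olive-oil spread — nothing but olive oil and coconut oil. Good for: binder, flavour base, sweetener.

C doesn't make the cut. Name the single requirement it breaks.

egg-free

usable as a flavour base: satisfied
kosher-for-Passover: satisfied
no-added-sugar: satisfied
egg-free: has egg white — fails
corn-free: satisfied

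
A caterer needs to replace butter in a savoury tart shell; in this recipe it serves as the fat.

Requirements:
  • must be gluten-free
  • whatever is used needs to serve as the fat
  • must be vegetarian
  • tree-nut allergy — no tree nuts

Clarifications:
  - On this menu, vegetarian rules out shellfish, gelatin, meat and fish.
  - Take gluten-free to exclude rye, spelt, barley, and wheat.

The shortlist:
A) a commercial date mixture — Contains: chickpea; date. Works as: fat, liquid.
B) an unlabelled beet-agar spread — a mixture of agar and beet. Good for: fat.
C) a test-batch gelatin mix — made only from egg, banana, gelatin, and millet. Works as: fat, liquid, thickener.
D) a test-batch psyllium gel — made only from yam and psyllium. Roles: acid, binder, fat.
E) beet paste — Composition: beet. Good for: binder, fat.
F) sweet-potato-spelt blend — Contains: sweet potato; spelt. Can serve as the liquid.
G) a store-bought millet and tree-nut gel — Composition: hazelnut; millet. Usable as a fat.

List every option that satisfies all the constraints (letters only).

A: vegetarian, no tree nuts — valid
B: every rule checks out — OK
C: has gelatin, so not vegetarian — out
D: only yam and psyllium; none excluded — keep
E: vegetarian, gluten-free — keep
F: not usable as a fat; has spelt, so not gluten-free — reject
G: has hazelnut, so not tree-nut-free — out

A, B, D, E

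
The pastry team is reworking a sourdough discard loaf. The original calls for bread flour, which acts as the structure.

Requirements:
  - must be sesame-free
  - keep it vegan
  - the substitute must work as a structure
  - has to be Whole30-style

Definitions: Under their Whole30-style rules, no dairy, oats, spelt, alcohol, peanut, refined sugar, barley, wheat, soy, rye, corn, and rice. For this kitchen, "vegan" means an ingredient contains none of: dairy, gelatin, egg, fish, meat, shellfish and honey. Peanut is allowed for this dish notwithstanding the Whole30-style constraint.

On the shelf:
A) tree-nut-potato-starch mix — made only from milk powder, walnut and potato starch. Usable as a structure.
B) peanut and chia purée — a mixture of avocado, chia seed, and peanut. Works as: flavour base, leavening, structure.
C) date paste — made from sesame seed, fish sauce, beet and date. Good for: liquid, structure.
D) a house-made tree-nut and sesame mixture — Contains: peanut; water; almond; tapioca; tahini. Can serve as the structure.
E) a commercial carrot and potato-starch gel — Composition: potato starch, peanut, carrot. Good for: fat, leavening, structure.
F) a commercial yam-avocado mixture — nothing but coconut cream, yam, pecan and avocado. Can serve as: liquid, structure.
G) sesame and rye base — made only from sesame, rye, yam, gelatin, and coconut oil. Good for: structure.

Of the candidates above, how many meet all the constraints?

A: has milk powder, so not Whole30-style; has milk powder, so not vegan — no
B: peanut is permitted under the Whole30-style carve-out; nothing else excluded — OK
C: has fish sauce, so not vegan; has sesame seed, so not sesame-free — reject
D: has tahini, so not sesame-free — out
E: peanut is permitted under the Whole30-style carve-out; nothing else excluded — valid
F: coconut cream and pecan etc. — none of it excluded — OK
G: has rye, so not Whole30-style; has gelatin, so not vegan (and 1 more) — reject

3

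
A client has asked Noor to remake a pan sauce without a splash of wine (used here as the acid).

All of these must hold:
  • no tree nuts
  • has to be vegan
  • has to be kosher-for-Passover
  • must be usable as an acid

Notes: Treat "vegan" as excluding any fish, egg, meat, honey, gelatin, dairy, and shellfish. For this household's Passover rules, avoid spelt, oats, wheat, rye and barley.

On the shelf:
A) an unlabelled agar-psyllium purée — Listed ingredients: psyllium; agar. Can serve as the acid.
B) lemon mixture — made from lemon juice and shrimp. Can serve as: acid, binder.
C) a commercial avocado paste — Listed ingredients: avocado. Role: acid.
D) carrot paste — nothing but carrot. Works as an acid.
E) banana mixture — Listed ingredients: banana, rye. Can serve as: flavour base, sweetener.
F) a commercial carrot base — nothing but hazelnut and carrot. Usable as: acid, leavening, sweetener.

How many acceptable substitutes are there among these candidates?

A: all constraints satisfied — keep
B: has shrimp, so not vegan — no
C: works as an acid, kosher-for-Passover, vegan — keep
D: works as an acid, vegan, kosher-for-Passover — OK
E: not usable as an acid; has rye, so not kosher-for-Passover — no
F: has hazelnut, so not tree-nut-free — no

3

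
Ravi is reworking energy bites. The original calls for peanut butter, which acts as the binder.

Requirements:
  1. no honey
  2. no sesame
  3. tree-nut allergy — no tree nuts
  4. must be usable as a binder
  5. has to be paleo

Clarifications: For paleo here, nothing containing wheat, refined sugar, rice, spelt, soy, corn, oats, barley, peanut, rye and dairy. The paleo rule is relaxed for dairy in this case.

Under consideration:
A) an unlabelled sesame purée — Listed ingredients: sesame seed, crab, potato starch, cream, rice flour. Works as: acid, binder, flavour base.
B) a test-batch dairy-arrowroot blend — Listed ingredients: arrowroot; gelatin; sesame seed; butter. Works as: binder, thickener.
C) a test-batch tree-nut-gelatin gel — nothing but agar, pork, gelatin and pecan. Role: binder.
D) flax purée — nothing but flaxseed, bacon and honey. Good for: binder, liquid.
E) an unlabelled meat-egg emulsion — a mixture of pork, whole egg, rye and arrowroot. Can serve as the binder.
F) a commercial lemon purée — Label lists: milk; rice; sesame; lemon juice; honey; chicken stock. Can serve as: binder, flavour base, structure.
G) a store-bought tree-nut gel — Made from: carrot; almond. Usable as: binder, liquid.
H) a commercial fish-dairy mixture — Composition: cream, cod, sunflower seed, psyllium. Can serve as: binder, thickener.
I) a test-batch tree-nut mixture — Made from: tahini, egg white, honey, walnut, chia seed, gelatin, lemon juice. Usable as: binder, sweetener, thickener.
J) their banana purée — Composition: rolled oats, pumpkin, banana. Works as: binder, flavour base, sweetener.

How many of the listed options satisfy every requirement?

1

A: has rice flour, so not paleo; has sesame seed, so not sesame-free — out
B: has sesame seed, so not sesame-free — out
C: has pecan, so not tree-nut-free — no
D: has honey, so not honey-free — reject
E: has rye, so not paleo — no
F: has rice, so not paleo; has sesame, so not sesame-free (and 1 more) — out
G: has almond, so not tree-nut-free — no
H: dairy is permitted under the paleo carve-out; nothing else excluded — keep
I: has tahini, so not sesame-free; has walnut, so not tree-nut-free (and 1 more) — no
J: has rolled oats, so not paleo — out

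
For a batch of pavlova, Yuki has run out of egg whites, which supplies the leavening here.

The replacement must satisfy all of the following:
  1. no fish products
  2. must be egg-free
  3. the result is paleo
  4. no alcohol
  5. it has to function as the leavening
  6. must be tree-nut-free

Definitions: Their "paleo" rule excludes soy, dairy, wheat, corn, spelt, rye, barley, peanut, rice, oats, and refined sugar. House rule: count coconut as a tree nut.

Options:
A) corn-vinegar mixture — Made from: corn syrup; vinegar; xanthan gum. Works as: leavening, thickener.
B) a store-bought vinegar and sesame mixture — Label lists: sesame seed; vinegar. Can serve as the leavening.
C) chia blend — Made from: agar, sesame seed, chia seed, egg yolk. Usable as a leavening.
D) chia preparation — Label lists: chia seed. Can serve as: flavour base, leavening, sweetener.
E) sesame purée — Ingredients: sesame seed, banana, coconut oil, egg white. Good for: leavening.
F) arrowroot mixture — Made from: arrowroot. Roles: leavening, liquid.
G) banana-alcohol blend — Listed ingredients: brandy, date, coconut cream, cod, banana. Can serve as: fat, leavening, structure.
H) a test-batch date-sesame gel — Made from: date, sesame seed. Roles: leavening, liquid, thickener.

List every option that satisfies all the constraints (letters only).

A: has corn syrup, so not paleo — no
B: only sesame seed and vinegar; none excluded — OK
C: has egg yolk, so not egg-free — out
D: works as a leavening, no egg, paleo — keep
E: has egg white, so not egg-free; has coconut oil, so not tree-nut-free — no
F: only arrowroot; none excluded — OK
G: has coconut cream, so not tree-nut-free; has cod, so not fish-free (and 1 more) — out
H: every rule checks out — keep

B, D, F, H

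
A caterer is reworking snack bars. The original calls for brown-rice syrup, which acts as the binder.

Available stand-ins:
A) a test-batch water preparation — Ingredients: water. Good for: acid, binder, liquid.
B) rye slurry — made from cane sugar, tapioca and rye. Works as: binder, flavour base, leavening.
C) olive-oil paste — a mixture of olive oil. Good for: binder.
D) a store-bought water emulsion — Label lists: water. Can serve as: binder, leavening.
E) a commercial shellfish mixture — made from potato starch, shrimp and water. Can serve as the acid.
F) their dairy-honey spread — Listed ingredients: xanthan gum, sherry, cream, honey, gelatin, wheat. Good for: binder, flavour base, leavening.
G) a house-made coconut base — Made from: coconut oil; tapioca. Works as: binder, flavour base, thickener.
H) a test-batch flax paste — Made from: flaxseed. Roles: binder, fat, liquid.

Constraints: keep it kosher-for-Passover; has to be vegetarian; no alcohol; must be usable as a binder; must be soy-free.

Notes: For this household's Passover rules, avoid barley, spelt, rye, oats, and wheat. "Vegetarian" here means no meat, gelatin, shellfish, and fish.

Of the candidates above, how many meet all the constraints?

5

A: all constraints satisfied — keep
B: has rye, so not kosher-for-Passover — out
C: all constraints satisfied — keep
D: only water; none excluded — keep
E: not usable as a binder; has shrimp, so not vegetarian — no
F: has wheat, so not kosher-for-Passover; has gelatin, so not vegetarian (and 1 more) — reject
G: all constraints satisfied — OK
H: all constraints satisfied — valid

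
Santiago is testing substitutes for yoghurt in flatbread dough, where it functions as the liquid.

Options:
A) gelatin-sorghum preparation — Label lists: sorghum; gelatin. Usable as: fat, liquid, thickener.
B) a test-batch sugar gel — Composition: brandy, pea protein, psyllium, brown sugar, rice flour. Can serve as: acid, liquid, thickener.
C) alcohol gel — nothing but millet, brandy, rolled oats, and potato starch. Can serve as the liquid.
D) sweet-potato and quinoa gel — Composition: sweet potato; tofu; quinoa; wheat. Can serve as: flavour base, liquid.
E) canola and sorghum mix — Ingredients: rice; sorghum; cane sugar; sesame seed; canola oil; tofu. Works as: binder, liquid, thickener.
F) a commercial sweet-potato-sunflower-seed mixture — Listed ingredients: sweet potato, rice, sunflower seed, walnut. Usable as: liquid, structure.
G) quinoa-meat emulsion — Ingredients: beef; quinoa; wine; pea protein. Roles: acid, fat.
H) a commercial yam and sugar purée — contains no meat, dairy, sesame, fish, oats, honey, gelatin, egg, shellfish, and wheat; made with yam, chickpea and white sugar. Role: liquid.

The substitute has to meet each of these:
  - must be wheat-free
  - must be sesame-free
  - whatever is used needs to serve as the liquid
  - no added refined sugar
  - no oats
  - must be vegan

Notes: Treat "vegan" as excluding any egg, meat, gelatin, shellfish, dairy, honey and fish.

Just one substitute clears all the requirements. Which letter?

F

A: has gelatin, so not vegan — out
B: has brown sugar, so not no-added-sugar — out
C: has rolled oats, so not oat-free — out
D: has wheat, so not wheat-free — out
E: has cane sugar, so not no-added-sugar; has sesame seed, so not sesame-free — reject
F: all constraints satisfied — OK
G: not usable as a liquid; has beef, so not vegan — out
H: has white sugar, so not no-added-sugar — out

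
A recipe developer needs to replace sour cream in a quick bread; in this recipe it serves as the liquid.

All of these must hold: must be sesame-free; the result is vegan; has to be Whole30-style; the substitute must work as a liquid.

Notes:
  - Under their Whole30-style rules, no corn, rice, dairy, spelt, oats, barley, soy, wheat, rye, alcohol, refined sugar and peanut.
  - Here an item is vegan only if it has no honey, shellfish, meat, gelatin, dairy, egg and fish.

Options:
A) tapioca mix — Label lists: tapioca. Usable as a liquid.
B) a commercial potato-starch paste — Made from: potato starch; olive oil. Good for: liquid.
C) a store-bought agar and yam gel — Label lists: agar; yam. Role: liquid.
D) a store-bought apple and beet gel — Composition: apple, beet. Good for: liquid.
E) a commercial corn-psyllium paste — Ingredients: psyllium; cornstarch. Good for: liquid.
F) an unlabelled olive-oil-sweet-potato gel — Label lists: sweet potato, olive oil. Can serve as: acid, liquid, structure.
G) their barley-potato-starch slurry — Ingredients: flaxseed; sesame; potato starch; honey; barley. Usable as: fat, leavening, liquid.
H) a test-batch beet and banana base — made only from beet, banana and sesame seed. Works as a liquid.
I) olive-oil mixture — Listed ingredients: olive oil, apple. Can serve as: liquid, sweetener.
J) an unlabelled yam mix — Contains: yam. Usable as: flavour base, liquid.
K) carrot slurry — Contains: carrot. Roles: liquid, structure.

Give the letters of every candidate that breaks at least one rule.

E, G, H

A: all constraints satisfied — valid
B: all constraints satisfied — OK
C: only agar and yam; none excluded — keep
D: only apple and beet; none excluded — OK
E: has cornstarch, so not Whole30-style — no
F: works as a liquid, no sesame, Whole30-style — keep
G: has barley, so not Whole30-style; has honey, so not vegan (and 1 more) — reject
H: has sesame seed, so not sesame-free — no
I: only apple and olive oil; none excluded — valid
J: no sesame, vegan — valid
K: works as a liquid, Whole30-style, no sesame — OK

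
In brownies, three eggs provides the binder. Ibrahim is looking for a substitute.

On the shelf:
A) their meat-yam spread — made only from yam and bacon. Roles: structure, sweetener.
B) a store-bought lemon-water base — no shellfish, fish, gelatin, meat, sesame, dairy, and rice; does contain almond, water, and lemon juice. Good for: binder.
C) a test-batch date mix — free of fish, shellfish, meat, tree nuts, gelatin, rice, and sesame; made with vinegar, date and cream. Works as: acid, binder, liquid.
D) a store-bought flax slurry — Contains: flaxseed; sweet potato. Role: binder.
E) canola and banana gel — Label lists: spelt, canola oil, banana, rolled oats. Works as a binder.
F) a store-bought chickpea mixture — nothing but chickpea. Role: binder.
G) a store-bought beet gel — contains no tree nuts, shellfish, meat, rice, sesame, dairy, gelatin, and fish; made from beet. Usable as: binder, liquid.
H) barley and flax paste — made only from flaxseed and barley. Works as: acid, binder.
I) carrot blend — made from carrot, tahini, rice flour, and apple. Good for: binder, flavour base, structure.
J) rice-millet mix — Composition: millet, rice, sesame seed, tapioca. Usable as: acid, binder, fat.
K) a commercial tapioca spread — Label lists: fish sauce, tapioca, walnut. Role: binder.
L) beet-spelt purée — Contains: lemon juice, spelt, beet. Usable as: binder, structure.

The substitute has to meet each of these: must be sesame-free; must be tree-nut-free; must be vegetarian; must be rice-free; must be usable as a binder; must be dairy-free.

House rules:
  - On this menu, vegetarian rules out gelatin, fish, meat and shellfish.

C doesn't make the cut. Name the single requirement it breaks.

dairy-free

usable as a binder: satisfied
vegetarian: satisfied
tree-nut-free: satisfied
dairy-free: has cream — fails
rice-free: satisfied
sesame-free: satisfied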